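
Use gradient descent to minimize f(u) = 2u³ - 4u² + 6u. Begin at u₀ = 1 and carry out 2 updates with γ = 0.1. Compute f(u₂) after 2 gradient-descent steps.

f′(u) = 6u² - 8u + 6
Step 1: f′(1) = 4; u₁ = 1 − 0.1·4 = 0.6
Step 2: f′(0.6) = 3.36; u₂ = 0.6 − 0.1·3.36 = 0.264
f(0.264) = 1.342015488

1.342015488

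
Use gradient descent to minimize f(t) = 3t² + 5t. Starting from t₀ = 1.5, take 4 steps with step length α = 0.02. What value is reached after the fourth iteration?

0.56595584

f′(t) = 6t + 5
Step 1: f′(1.5) = 14; t₁ = 1.5 − 0.02·14 = 1.22
Step 2: f′(1.22) = 12.32; t₂ = 1.22 − 0.02·12.32 = 0.9736
Step 3: f′(0.9736) = 10.8416; t₃ = 0.9736 − 0.02·10.8416 = 0.756768
Step 4: f′(0.756768) = 9.540608; t₄ = 0.756768 − 0.02·9.540608 = 0.56595584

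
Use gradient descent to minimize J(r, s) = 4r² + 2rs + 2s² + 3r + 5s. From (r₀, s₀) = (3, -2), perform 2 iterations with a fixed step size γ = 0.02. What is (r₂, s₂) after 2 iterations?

∇J = (8r + 2s + 3, 2r + 4s + 5)
(r₁, s₁) = (3, -2) − 0.02·(23, 3) = (2.54, -2.06)
(r₂, s₂) = (2.54, -2.06) − 0.02·(19.2, 1.84) = (2.156, -2.0968)

(2.156, -2.0968)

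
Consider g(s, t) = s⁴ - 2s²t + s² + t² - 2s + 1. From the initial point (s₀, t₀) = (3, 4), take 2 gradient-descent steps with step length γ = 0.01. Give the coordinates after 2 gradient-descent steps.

∇g = (4s³ - 4st + 2s - 2, -2s² + 2t)
(s₁, t₁) = (3, 4) − 0.01·(64, -10) = (2.36, 4.1)
(s₂, t₂) = (2.36, 4.1) − 0.01·(16.593024, -2.9392) = (2.19406976, 4.129392)

(2.19406976, 4.129392)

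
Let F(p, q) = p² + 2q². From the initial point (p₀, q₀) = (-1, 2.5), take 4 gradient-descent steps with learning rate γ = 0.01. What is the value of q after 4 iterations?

2.1233664

∇F = (2p, 4q)
Step 1: at (-1, 2.5), ∇F = (-2, 10) → (-1, 2.5) − 0.01·(-2, 10) = (-0.98, 2.4)
Step 2: at (-0.98, 2.4), ∇F = (-1.96, 9.6) → (-0.98, 2.4) − 0.01·(-1.96, 9.6) = (-0.9604, 2.304)
Step 3: at (-0.9604, 2.304), ∇F = (-1.9208, 9.216) → (-0.9604, 2.304) − 0.01·(-1.9208, 9.216) = (-0.941192, 2.21184)
Step 4: at (-0.941192, 2.21184), ∇F = (-1.882384, 8.84736) → (-0.941192, 2.21184) − 0.01·(-1.882384, 8.84736) = (-0.92236816, 2.1233664)
q = 2.1233664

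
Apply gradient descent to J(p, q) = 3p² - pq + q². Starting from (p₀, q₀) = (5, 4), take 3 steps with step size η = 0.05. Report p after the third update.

∇J = (6p - q, -p + 2q)
Step 1: at (5, 4), ∇J = (26, 3) → (5, 4) − 0.05·(26, 3) = (3.7, 3.85)
Step 2: at (3.7, 3.85), ∇J = (18.35, 4) → (3.7, 3.85) − 0.05·(18.35, 4) = (2.7825, 3.65)
Step 3: at (2.7825, 3.65), ∇J = (13.045, 4.5175) → (2.7825, 3.65) − 0.05·(13.045, 4.5175) = (2.13025, 3.424125)
p = 2.13025

2.13025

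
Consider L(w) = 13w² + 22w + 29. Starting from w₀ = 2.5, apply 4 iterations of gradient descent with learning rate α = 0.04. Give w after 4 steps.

L′(w) = 26w + 22
Step 1: L′(2.5) = 87; w₁ = 2.5 − 0.04·87 = -0.98
Step 2: L′(-0.98) = -3.48; w₂ = -0.98 − 0.04·(-3.48) = -0.8408
Step 3: L′(-0.8408) = 0.1392; w₃ = -0.8408 − 0.04·0.1392 = -0.846368
Step 4: L′(-0.846368) = -0.005568; w₄ = -0.846368 − 0.04·(-0.005568) = -0.84614528

-0.84614528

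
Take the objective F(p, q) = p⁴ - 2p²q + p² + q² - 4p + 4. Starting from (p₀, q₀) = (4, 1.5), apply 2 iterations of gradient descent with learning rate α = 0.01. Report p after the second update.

∇F = (4p³ - 4pq + 2p - 4, -2p² + 2q)
Step 1: at (4, 1.5), ∇F = (236, -29) → (4, 1.5) − 0.01·(236, -29) = (1.64, 1.79)
Step 2: at (1.64, 1.79), ∇F = (5.181376, -1.7992) → (1.64, 1.79) − 0.01·(5.181376, -1.7992) = (1.58818624, 1.807992)
p = 1.58818624

1.58818624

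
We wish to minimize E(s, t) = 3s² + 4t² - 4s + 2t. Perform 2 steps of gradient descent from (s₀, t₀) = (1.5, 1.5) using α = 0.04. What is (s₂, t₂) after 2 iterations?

∇E = (6s - 4, 8t + 2)
(s₁, t₁) = (1.5, 1.5) − 0.04·(5, 14) = (1.3, 0.94)
(s₂, t₂) = (1.3, 0.94) − 0.04·(3.8, 9.52) = (1.148, 0.5592)

(1.148, 0.5592)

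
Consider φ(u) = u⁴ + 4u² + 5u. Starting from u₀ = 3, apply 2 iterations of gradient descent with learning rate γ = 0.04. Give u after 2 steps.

0.55407872

φ′(u) = 4u³ + 8u + 5
Step 1: φ′(3) = 137; u₁ = 3 − 0.04·137 = -2.48
Step 2: φ′(-2.48) = -75.851968; u₂ = -2.48 − 0.04·(-75.851968) = 0.55407872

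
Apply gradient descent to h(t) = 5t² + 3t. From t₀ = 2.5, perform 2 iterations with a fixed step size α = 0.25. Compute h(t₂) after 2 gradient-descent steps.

198

h′(t) = 10t + 3
t₁ = 2.5 − 0.25·28 = -4.5
t₂ = -4.5 − 0.25·(-42) = 6
h(6) = 198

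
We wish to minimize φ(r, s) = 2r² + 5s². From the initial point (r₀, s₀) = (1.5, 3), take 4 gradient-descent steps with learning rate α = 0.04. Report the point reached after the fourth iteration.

∇φ = (4r, 10s)
(r₁, s₁) = (1.5, 3) − 0.04·(6, 30) = (1.26, 1.8)
(r₂, s₂) = (1.26, 1.8) − 0.04·(5.04, 18) = (1.0584, 1.08)
(r₃, s₃) = (1.0584, 1.08) − 0.04·(4.2336, 10.8) = (0.889056, 0.648)
(r₄, s₄) = (0.889056, 0.648) − 0.04·(3.556224, 6.48) = (0.74680704, 0.3888)

(0.74680704, 0.3888)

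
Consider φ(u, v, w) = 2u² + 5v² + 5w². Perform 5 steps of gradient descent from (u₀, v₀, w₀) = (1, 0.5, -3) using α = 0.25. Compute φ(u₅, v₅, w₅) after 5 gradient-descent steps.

∇φ = (4u, 10v, 10w)
Step 1: at (1, 0.5, -3), ∇φ = (4, 5, -30) → (1, 0.5, -3) − 0.25·(4, 5, -30) = (0, -0.75, 4.5)
Step 2: at (0, -0.75, 4.5), ∇φ = (0, -7.5, 45) → (0, -0.75, 4.5) − 0.25·(0, -7.5, 45) = (0, 1.125, -6.75)
Step 3: at (0, 1.125, -6.75), ∇φ = (0, 11.25, -67.5) → (0, 1.125, -6.75) − 0.25·(0, 11.25, -67.5) = (0, -1.6875, 10.125)
Step 4: at (0, -1.6875, 10.125), ∇φ = (0, -16.875, 101.25) → (0, -1.6875, 10.125) − 0.25·(0, -16.875, 101.25) = (0, 2.53125, -15.1875)
Step 5: at (0, 2.53125, -15.1875), ∇φ = (0, 25.3125, -151.875) → (0, 2.53125, -15.1875) − 0.25·(0, 25.3125, -151.875) = (0, -3.796875, 22.78125)
φ(0, -3.796875, 22.78125) = 2667.008056640625

2667.008056640625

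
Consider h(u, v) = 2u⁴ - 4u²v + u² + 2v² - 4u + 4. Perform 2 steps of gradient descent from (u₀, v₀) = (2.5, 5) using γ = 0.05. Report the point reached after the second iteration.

∇h = (8u³ - 8uv + 2u - 4, -4u² + 4v)
(u₁, v₁) = (2.5, 5) − 0.05·(26, -5) = (1.2, 5.25)
(u₂, v₂) = (1.2, 5.25) − 0.05·(-38.176, 15.24) = (3.1088, 4.488)

(3.1088, 4.488)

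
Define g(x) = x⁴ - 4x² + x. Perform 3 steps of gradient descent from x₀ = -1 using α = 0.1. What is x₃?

g′(x) = 4x³ - 8x + 1
x₁ = -1 − 0.1·5 = -1.5
x₂ = -1.5 − 0.1·(-0.5) = -1.45
x₃ = -1.45 − 0.1·0.4055 = -1.49055

-1.49055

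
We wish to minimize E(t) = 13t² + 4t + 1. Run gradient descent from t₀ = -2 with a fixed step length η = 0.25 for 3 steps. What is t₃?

E′(t) = 26t + 4
t₁ = -2 − 0.25·(-48) = 10
t₂ = 10 − 0.25·264 = -56
t₃ = -56 − 0.25·(-1452) = 307

307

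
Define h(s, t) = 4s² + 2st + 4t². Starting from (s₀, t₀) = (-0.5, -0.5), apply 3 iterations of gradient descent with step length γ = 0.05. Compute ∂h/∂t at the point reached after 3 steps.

∇h = (8s + 2t, 2s + 8t)
Step 1: at (-0.5, -0.5), ∇h = (-5, -5) → (-0.5, -0.5) − 0.05·(-5, -5) = (-0.25, -0.25)
Step 2: at (-0.25, -0.25), ∇h = (-2.5, -2.5) → (-0.25, -0.25) − 0.05·(-2.5, -2.5) = (-0.125, -0.125)
Step 3: at (-0.125, -0.125), ∇h = (-1.25, -1.25) → (-0.125, -0.125) − 0.05·(-1.25, -1.25) = (-0.0625, -0.0625)
∂h/∂t at (-0.0625, -0.0625) = -0.625

-0.625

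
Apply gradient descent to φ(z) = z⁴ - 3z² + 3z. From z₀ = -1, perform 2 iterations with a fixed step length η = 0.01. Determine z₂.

-1.096695

φ′(z) = 4z³ - 6z + 3
z₁ = -1 − 0.01·5 = -1.05
z₂ = -1.05 − 0.01·4.6695 = -1.096695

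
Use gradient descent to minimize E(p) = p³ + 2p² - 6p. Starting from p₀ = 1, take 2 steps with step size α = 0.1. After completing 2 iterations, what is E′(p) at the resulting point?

E′(p) = 3p² + 4p - 6
Step 1: E′(1) = 1; p₁ = 1 − 0.1·1 = 0.9
Step 2: E′(0.9) = 0.03; p₂ = 0.9 − 0.1·0.03 = 0.897
E′(p) at (0.897) = 0.001827

0.001827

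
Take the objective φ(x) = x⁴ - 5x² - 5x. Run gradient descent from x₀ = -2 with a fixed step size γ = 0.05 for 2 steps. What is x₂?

-1.170825

φ′(x) = 4x³ - 10x - 5
x₁ = -2 − 0.05·(-17) = -1.15
x₂ = -1.15 − 0.05·0.4165 = -1.170825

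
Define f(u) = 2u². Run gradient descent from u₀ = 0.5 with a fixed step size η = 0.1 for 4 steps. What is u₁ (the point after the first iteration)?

f′(u) = 4u
Step 1: f′(0.5) = 2; u₁ = 0.5 − 0.1·2 = 0.3

0.3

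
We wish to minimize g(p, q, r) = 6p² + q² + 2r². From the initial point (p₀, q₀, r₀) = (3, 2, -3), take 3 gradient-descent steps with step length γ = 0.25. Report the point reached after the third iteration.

∇g = (12p, 2q, 4r)
(p₁, q₁, r₁) = (3, 2, -3) − 0.25·(36, 4, -12) = (-6, 1, 0)
(p₂, q₂, r₂) = (-6, 1, 0) − 0.25·(-72, 2, 0) = (12, 0.5, 0)
(p₃, q₃, r₃) = (12, 0.5, 0) − 0.25·(144, 1, 0) = (-24, 0.25, 0)

(-24, 0.25, 0)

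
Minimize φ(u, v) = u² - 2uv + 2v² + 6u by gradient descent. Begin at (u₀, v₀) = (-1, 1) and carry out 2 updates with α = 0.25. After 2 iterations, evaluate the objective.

∇φ = (2u - 2v + 6, -2u + 4v)
Step 1: at (-1, 1), ∇φ = (2, 6) → (-1, 1) − 0.25·(2, 6) = (-1.5, -0.5)
Step 2: at (-1.5, -0.5), ∇φ = (4, 1) → (-1.5, -0.5) − 0.25·(4, 1) = (-2.5, -0.75)
φ(-2.5, -0.75) = -11.375

-11.375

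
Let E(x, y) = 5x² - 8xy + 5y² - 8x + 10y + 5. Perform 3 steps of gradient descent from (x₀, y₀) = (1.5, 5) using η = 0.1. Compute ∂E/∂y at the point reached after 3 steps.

∇E = (10x - 8y - 8, -8x + 10y + 10)
(x₁, y₁) = (1.5, 5) − 0.1·(-33, 48) = (4.8, 0.2)
(x₂, y₂) = (4.8, 0.2) − 0.1·(38.4, -26.4) = (0.96, 2.84)
(x₃, y₃) = (0.96, 2.84) − 0.1·(-21.12, 30.72) = (3.072, -0.232)
∂E/∂y at (3.072, -0.232) = -16.896

-16.896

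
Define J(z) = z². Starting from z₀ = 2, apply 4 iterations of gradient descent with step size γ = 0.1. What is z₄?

J′(z) = 2z
Step 1: J′(2) = 4; z₁ = 2 − 0.1·4 = 1.6
Step 2: J′(1.6) = 3.2; z₂ = 1.6 − 0.1·3.2 = 1.28
Step 3: J′(1.28) = 2.56; z₃ = 1.28 − 0.1·2.56 = 1.024
Step 4: J′(1.024) = 2.048; z₄ = 1.024 − 0.1·2.048 = 0.8192

0.8192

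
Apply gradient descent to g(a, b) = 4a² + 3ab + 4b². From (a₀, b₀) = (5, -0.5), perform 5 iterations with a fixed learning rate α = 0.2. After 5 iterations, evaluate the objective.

344.8023220224

∇g = (8a + 3b, 3a + 8b)
(a₁, b₁) = (5, -0.5) − 0.2·(38.5, 11) = (-2.7, -2.7)
(a₂, b₂) = (-2.7, -2.7) − 0.2·(-29.7, -29.7) = (3.24, 3.24)
(a₃, b₃) = (3.24, 3.24) − 0.2·(35.64, 35.64) = (-3.888, -3.888)
(a₄, b₄) = (-3.888, -3.888) − 0.2·(-42.768, -42.768) = (4.6656, 4.6656)
(a₅, b₅) = (4.6656, 4.6656) − 0.2·(51.3216, 51.3216) = (-5.59872, -5.59872)
g(-5.59872, -5.59872) = 344.8023220224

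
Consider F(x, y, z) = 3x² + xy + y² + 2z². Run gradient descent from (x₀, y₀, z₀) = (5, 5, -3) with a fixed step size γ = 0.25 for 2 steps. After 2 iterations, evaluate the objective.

∇F = (6x + y, x + 2y, 4z)
Step 1: at (5, 5, -3), ∇F = (35, 15, -12) → (5, 5, -3) − 0.25·(35, 15, -12) = (-3.75, 1.25, 0)
Step 2: at (-3.75, 1.25, 0), ∇F = (-21.25, -1.25, 0) → (-3.75, 1.25, 0) − 0.25·(-21.25, -1.25, 0) = (1.5625, 1.5625, 0)
F(1.5625, 1.5625, 0) = 12.20703125

12.20703125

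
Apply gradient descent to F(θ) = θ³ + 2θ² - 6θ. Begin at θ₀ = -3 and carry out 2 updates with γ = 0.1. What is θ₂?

F′(θ) = 3θ² + 4θ - 6
θ₁ = -3 − 0.1·9 = -3.9
θ₂ = -3.9 − 0.1·24.03 = -6.303

-6.303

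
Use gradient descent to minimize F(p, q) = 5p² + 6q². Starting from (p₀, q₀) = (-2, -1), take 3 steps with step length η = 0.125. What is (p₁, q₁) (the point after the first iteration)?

(0.5, 0.5)

∇F = (10p, 12q)
(p₁, q₁) = (-2, -1) − 0.125·(-20, -12) = (0.5, 0.5)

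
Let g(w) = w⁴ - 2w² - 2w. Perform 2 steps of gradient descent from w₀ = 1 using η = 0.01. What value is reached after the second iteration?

1.03835168

g′(w) = 4w³ - 4w - 2
w₁ = 1 − 0.01·(-2) = 1.02
w₂ = 1.02 − 0.01·(-1.835168) = 1.03835168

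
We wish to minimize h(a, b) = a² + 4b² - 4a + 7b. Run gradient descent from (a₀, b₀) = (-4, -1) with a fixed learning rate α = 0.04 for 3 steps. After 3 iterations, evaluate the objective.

14.772459266048

∇h = (2a - 4, 8b + 7)
(a₁, b₁) = (-4, -1) − 0.04·(-12, -1) = (-3.52, -0.96)
(a₂, b₂) = (-3.52, -0.96) − 0.04·(-11.04, -0.68) = (-3.0784, -0.9328)
(a₃, b₃) = (-3.0784, -0.9328) − 0.04·(-10.1568, -0.4624) = (-2.672128, -0.914304)
h(-2.672128, -0.914304) = 14.772459266048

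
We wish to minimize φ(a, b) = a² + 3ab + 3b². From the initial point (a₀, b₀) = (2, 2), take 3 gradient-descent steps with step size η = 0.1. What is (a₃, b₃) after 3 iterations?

∇φ = (2a + 3b, 3a + 6b)
Step 1: at (2, 2), ∇φ = (10, 18) → (2, 2) − 0.1·(10, 18) = (1, 0.2)
Step 2: at (1, 0.2), ∇φ = (2.6, 4.2) → (1, 0.2) − 0.1·(2.6, 4.2) = (0.74, -0.22)
Step 3: at (0.74, -0.22), ∇φ = (0.82, 0.9) → (0.74, -0.22) − 0.1·(0.82, 0.9) = (0.658, -0.31)

(0.658, -0.31)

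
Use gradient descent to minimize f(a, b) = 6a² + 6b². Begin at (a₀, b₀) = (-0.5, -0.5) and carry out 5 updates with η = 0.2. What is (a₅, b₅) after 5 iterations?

∇f = (12a, 12b)
(a₁, b₁) = (-0.5, -0.5) − 0.2·(-6, -6) = (0.7, 0.7)
(a₂, b₂) = (0.7, 0.7) − 0.2·(8.4, 8.4) = (-0.98, -0.98)
(a₃, b₃) = (-0.98, -0.98) − 0.2·(-11.76, -11.76) = (1.372, 1.372)
(a₄, b₄) = (1.372, 1.372) − 0.2·(16.464, 16.464) = (-1.9208, -1.9208)
(a₅, b₅) = (-1.9208, -1.9208) − 0.2·(-23.0496, -23.0496) = (2.68912, 2.68912)

(2.68912, 2.68912)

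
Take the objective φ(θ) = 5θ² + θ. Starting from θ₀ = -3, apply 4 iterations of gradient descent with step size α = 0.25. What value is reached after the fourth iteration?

φ′(θ) = 10θ + 1
Step 1: φ′(-3) = -29; θ₁ = -3 − 0.25·(-29) = 4.25
Step 2: φ′(4.25) = 43.5; θ₂ = 4.25 − 0.25·43.5 = -6.625
Step 3: φ′(-6.625) = -65.25; θ₃ = -6.625 − 0.25·(-65.25) = 9.6875
Step 4: φ′(9.6875) = 97.875; θ₄ = 9.6875 − 0.25·97.875 = -14.78125

-14.78125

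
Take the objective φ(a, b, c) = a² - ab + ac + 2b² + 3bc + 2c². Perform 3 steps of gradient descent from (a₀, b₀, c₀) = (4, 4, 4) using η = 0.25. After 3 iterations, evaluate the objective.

19.9375

∇φ = (2a - b + c, -a + 4b + 3c, a + 3b + 4c)
Step 1: at (4, 4, 4), ∇φ = (8, 24, 32) → (4, 4, 4) − 0.25·(8, 24, 32) = (2, -2, -4)
Step 2: at (2, -2, -4), ∇φ = (2, -22, -20) → (2, -2, -4) − 0.25·(2, -22, -20) = (1.5, 3.5, 1)
Step 3: at (1.5, 3.5, 1), ∇φ = (0.5, 15.5, 16) → (1.5, 3.5, 1) − 0.25·(0.5, 15.5, 16) = (1.375, -0.375, -3)
φ(1.375, -0.375, -3) = 19.9375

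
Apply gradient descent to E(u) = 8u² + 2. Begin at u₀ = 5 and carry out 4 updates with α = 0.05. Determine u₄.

E′(u) = 16u
Step 1: E′(5) = 80; u₁ = 5 − 0.05·80 = 1
Step 2: E′(1) = 16; u₂ = 1 − 0.05·16 = 0.2
Step 3: E′(0.2) = 3.2; u₃ = 0.2 − 0.05·3.2 = 0.04
Step 4: E′(0.04) = 0.64; u₄ = 0.04 − 0.05·0.64 = 0.008

0.008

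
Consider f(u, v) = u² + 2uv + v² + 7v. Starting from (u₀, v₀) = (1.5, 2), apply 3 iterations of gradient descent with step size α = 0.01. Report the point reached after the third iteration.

∇f = (2u + 2v, 2u + 2v + 7)
(u₁, v₁) = (1.5, 2) − 0.01·(7, 14) = (1.43, 1.86)
(u₂, v₂) = (1.43, 1.86) − 0.01·(6.58, 13.58) = (1.3642, 1.7242)
(u₃, v₃) = (1.3642, 1.7242) − 0.01·(6.1768, 13.1768) = (1.302432, 1.592432)

(1.302432, 1.592432)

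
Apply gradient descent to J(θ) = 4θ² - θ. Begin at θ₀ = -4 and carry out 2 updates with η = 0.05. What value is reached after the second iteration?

J′(θ) = 8θ - 1
Step 1: J′(-4) = -33; θ₁ = -4 − 0.05·(-33) = -2.35
Step 2: J′(-2.35) = -19.8; θ₂ = -2.35 − 0.05·(-19.8) = -1.36

-1.36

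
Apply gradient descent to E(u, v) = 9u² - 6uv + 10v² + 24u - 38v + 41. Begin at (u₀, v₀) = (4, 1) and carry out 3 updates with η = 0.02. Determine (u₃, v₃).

∇E = (18u - 6v + 24, -6u + 20v - 38)
(u₁, v₁) = (4, 1) − 0.02·(90, -42) = (2.2, 1.84)
(u₂, v₂) = (2.2, 1.84) − 0.02·(52.56, -14.4) = (1.1488, 2.128)
(u₃, v₃) = (1.1488, 2.128) − 0.02·(31.9104, -2.3328) = (0.510592, 2.174656)

(0.510592, 2.174656)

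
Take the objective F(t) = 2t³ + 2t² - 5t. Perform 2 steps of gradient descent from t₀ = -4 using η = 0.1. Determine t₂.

F′(t) = 6t² + 4t - 5
Step 1: F′(-4) = 75; t₁ = -4 − 0.1·75 = -11.5
Step 2: F′(-11.5) = 742.5; t₂ = -11.5 − 0.1·742.5 = -85.75

-85.75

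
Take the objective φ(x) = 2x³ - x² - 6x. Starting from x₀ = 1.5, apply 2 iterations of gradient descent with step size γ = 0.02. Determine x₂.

1.347828

φ′(x) = 6x² - 2x - 6
Step 1: φ′(1.5) = 4.5; x₁ = 1.5 − 0.02·4.5 = 1.41
Step 2: φ′(1.41) = 3.1086; x₂ = 1.41 − 0.02·3.1086 = 1.347828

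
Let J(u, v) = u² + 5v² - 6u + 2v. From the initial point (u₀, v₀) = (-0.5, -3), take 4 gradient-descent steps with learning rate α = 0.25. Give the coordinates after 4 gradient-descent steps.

∇J = (2u - 6, 10v + 2)
(u₁, v₁) = (-0.5, -3) − 0.25·(-7, -28) = (1.25, 4)
(u₂, v₂) = (1.25, 4) − 0.25·(-3.5, 42) = (2.125, -6.5)
(u₃, v₃) = (2.125, -6.5) − 0.25·(-1.75, -63) = (2.5625, 9.25)
(u₄, v₄) = (2.5625, 9.25) − 0.25·(-0.875, 94.5) = (2.78125, -14.375)

(2.78125, -14.375)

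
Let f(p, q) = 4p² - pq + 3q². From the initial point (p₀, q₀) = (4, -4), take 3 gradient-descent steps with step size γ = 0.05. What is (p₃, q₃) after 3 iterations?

(0.6285, -1.1375)

∇f = (8p - q, -p + 6q)
Step 1: at (4, -4), ∇f = (36, -28) → (4, -4) − 0.05·(36, -28) = (2.2, -2.6)
Step 2: at (2.2, -2.6), ∇f = (20.2, -17.8) → (2.2, -2.6) − 0.05·(20.2, -17.8) = (1.19, -1.71)
Step 3: at (1.19, -1.71), ∇f = (11.23, -11.45) → (1.19, -1.71) − 0.05·(11.23, -11.45) = (0.6285, -1.1375)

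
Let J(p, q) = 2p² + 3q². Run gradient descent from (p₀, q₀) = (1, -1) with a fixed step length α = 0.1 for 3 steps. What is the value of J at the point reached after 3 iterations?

0.1056

∇J = (4p, 6q)
(p₁, q₁) = (1, -1) − 0.1·(4, -6) = (0.6, -0.4)
(p₂, q₂) = (0.6, -0.4) − 0.1·(2.4, -2.4) = (0.36, -0.16)
(p₃, q₃) = (0.36, -0.16) − 0.1·(1.44, -0.96) = (0.216, -0.064)
J(0.216, -0.064) = 0.1056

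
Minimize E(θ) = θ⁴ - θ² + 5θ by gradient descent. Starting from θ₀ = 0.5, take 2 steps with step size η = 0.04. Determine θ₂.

0.14035712

E′(θ) = 4θ³ - 2θ + 5
Step 1: E′(0.5) = 4.5; θ₁ = 0.5 − 0.04·4.5 = 0.32
Step 2: E′(0.32) = 4.491072; θ₂ = 0.32 − 0.04·4.491072 = 0.14035712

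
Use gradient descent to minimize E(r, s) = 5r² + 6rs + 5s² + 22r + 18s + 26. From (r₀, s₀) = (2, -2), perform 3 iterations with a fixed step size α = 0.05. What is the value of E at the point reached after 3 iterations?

∇E = (10r + 6s + 22, 6r + 10s + 18)
(r₁, s₁) = (2, -2) − 0.05·(30, 10) = (0.5, -2.5)
(r₂, s₂) = (0.5, -2.5) − 0.05·(12, -4) = (-0.1, -2.3)
(r₃, s₃) = (-0.1, -2.3) − 0.05·(7.2, -5.6) = (-0.46, -2.02)
E(-0.46, -2.02) = 6.5552

6.5552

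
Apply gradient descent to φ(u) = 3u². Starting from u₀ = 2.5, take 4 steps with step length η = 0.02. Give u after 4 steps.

1.4992384

φ′(u) = 6u
u₁ = 2.5 − 0.02·15 = 2.2
u₂ = 2.2 − 0.02·13.2 = 1.936
u₃ = 1.936 − 0.02·11.616 = 1.70368
u₄ = 1.70368 − 0.02·10.22208 = 1.4992384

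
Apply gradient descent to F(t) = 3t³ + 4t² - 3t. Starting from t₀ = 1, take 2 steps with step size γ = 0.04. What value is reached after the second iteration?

0.349504

F′(t) = 9t² + 8t - 3
Step 1: F′(1) = 14; t₁ = 1 − 0.04·14 = 0.44
Step 2: F′(0.44) = 2.2624; t₂ = 0.44 − 0.04·2.2624 = 0.349504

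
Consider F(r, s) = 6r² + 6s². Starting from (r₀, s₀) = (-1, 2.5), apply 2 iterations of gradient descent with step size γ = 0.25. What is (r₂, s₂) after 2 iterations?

∇F = (12r, 12s)
Step 1: at (-1, 2.5), ∇F = (-12, 30) → (-1, 2.5) − 0.25·(-12, 30) = (2, -5)
Step 2: at (2, -5), ∇F = (24, -60) → (2, -5) − 0.25·(24, -60) = (-4, 10)

(-4, 10)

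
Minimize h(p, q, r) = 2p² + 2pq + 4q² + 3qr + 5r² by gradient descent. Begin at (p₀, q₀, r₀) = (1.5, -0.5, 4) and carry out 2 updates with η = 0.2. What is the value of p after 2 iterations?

1.18

∇h = (4p + 2q, 2p + 8q + 3r, 3q + 10r)
(p₁, q₁, r₁) = (1.5, -0.5, 4) − 0.2·(5, 11, 38.5) = (0.5, -2.7, -3.7)
(p₂, q₂, r₂) = (0.5, -2.7, -3.7) − 0.2·(-3.4, -31.7, -45.1) = (1.18, 3.64, 5.32)
p = 1.18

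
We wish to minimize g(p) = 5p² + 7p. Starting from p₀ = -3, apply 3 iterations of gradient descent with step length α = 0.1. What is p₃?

-0.7

g′(p) = 10p + 7
Step 1: g′(-3) = -23; p₁ = -3 − 0.1·(-23) = -0.7
Step 2: g′(-0.7) = 0; p₂ = -0.7 − 0.1·0 = -0.7
Step 3: g′(-0.7) = 0; p₃ = -0.7 − 0.1·0 = -0.7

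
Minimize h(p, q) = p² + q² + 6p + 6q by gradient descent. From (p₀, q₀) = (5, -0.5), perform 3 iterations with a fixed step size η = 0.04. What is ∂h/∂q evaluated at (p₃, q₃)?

∇h = (2p + 6, 2q + 6)
(p₁, q₁) = (5, -0.5) − 0.04·(16, 5) = (4.36, -0.7)
(p₂, q₂) = (4.36, -0.7) − 0.04·(14.72, 4.6) = (3.7712, -0.884)
(p₃, q₃) = (3.7712, -0.884) − 0.04·(13.5424, 4.232) = (3.229504, -1.05328)
∂h/∂q at (3.229504, -1.05328) = 3.89344

3.89344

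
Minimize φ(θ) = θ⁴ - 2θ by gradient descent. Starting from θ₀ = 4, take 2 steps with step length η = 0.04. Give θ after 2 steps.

31.31918336

φ′(θ) = 4θ³ - 2
Step 1: φ′(4) = 254; θ₁ = 4 − 0.04·254 = -6.16
Step 2: φ′(-6.16) = -936.979584; θ₂ = -6.16 − 0.04·(-936.979584) = 31.31918336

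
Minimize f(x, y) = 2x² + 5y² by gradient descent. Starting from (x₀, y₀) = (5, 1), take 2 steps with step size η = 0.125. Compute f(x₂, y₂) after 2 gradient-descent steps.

3.14453125

∇f = (4x, 10y)
Step 1: at (5, 1), ∇f = (20, 10) → (5, 1) − 0.125·(20, 10) = (2.5, -0.25)
Step 2: at (2.5, -0.25), ∇f = (10, -2.5) → (2.5, -0.25) − 0.125·(10, -2.5) = (1.25, 0.0625)
f(1.25, 0.0625) = 3.14453125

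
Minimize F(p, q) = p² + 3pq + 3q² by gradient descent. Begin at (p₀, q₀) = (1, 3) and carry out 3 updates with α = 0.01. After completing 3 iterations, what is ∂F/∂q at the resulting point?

∇F = (2p + 3q, 3p + 6q)
(p₁, q₁) = (1, 3) − 0.01·(11, 21) = (0.89, 2.79)
(p₂, q₂) = (0.89, 2.79) − 0.01·(10.15, 19.41) = (0.7885, 2.5959)
(p₃, q₃) = (0.7885, 2.5959) − 0.01·(9.3647, 17.9409) = (0.694853, 2.416491)
∂F/∂q at (0.694853, 2.416491) = 16.583505

16.583505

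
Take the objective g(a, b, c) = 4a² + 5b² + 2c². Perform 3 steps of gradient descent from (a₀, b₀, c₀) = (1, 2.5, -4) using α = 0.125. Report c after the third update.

-0.5

∇g = (8a, 10b, 4c)
(a₁, b₁, c₁) = (1, 2.5, -4) − 0.125·(8, 25, -16) = (0, -0.625, -2)
(a₂, b₂, c₂) = (0, -0.625, -2) − 0.125·(0, -6.25, -8) = (0, 0.15625, -1)
(a₃, b₃, c₃) = (0, 0.15625, -1) − 0.125·(0, 1.5625, -4) = (0, -0.0390625, -0.5)
c = -0.5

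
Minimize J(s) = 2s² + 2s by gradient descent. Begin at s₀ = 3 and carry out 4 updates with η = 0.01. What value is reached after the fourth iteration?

J′(s) = 4s + 2
s₁ = 3 − 0.01·14 = 2.86
s₂ = 2.86 − 0.01·13.44 = 2.7256
s₃ = 2.7256 − 0.01·12.9024 = 2.596576
s₄ = 2.596576 − 0.01·12.386304 = 2.47271296

2.47271296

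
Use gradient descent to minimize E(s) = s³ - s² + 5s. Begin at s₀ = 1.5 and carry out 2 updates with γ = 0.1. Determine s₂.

E′(s) = 3s² - 2s + 5
Step 1: E′(1.5) = 8.75; s₁ = 1.5 − 0.1·8.75 = 0.625
Step 2: E′(0.625) = 4.921875; s₂ = 0.625 − 0.1·4.921875 = 0.1328125

0.1328125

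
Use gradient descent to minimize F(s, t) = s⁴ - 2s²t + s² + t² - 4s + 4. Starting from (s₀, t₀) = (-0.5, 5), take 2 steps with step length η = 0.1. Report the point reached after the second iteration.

(-1.55605, 3.4205)

∇F = (4s³ - 4st + 2s - 4, -2s² + 2t)
Step 1: at (-0.5, 5), ∇F = (4.5, 9.5) → (-0.5, 5) − 0.1·(4.5, 9.5) = (-0.95, 4.05)
Step 2: at (-0.95, 4.05), ∇F = (6.0605, 6.295) → (-0.95, 4.05) − 0.1·(6.0605, 6.295) = (-1.55605, 3.4205)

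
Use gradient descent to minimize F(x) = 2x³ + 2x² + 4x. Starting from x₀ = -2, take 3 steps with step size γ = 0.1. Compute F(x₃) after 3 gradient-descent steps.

F′(x) = 6x² + 4x + 4
Step 1: F′(-2) = 20; x₁ = -2 − 0.1·20 = -4
Step 2: F′(-4) = 84; x₂ = -4 − 0.1·84 = -12.4
Step 3: F′(-12.4) = 876.96; x₃ = -12.4 − 0.1·876.96 = -100.096
F(-100.096) = -1986127.496937472

-1986127.496937472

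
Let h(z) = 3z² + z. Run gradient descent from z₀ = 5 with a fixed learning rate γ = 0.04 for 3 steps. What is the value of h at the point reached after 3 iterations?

h′(z) = 6z + 1
Step 1: h′(5) = 31; z₁ = 5 − 0.04·31 = 3.76
Step 2: h′(3.76) = 23.56; z₂ = 3.76 − 0.04·23.56 = 2.8176
Step 3: h′(2.8176) = 17.9056; z₃ = 2.8176 − 0.04·17.9056 = 2.101376
h(2.101376) = 15.348719280128

15.348719280128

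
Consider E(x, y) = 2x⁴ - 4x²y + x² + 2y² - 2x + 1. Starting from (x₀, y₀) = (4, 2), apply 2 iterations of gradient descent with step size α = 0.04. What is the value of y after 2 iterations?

35.642496

∇E = (8x³ - 8xy + 2x - 2, -4x² + 4y)
(x₁, y₁) = (4, 2) − 0.04·(454, -56) = (-14.16, 4.24)
(x₂, y₂) = (-14.16, 4.24) − 0.04·(-22263.287168, -785.0624) = (876.37148672, 35.642496)
y = 35.642496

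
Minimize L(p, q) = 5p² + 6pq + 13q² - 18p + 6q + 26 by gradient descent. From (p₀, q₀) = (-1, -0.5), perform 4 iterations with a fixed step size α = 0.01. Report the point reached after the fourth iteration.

(0.03363648, -0.23516096)

∇L = (10p + 6q - 18, 6p + 26q + 6)
(p₁, q₁) = (-1, -0.5) − 0.01·(-31, -13) = (-0.69, -0.37)
(p₂, q₂) = (-0.69, -0.37) − 0.01·(-27.12, -7.76) = (-0.4188, -0.2924)
(p₃, q₃) = (-0.4188, -0.2924) − 0.01·(-23.9424, -4.1152) = (-0.179376, -0.251248)
(p₄, q₄) = (-0.179376, -0.251248) − 0.01·(-21.301248, -1.608704) = (0.03363648, -0.23516096)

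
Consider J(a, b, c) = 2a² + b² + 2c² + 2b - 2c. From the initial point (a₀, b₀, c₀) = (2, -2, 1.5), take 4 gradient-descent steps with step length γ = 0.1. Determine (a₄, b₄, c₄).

(0.2592, -1.4096, 0.6296)

∇J = (4a, 2b + 2, 4c - 2)
(a₁, b₁, c₁) = (2, -2, 1.5) − 0.1·(8, -2, 4) = (1.2, -1.8, 1.1)
(a₂, b₂, c₂) = (1.2, -1.8, 1.1) − 0.1·(4.8, -1.6, 2.4) = (0.72, -1.64, 0.86)
(a₃, b₃, c₃) = (0.72, -1.64, 0.86) − 0.1·(2.88, -1.28, 1.44) = (0.432, -1.512, 0.716)
(a₄, b₄, c₄) = (0.432, -1.512, 0.716) − 0.1·(1.728, -1.024, 0.864) = (0.2592, -1.4096, 0.6296)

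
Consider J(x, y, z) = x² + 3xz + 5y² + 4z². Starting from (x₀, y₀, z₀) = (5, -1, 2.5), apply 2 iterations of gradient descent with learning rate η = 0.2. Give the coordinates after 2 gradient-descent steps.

∇J = (2x + 3z, 10y, 3x + 8z)
Step 1: at (5, -1, 2.5), ∇J = (17.5, -10, 35) → (5, -1, 2.5) − 0.2·(17.5, -10, 35) = (1.5, 1, -4.5)
Step 2: at (1.5, 1, -4.5), ∇J = (-10.5, 10, -31.5) → (1.5, 1, -4.5) − 0.2·(-10.5, 10, -31.5) = (3.6, -1, 1.8)

(3.6, -1, 1.8)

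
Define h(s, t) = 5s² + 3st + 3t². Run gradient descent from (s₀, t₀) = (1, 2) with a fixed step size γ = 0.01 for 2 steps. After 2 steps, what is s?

0.7005

∇h = (10s + 3t, 3s + 6t)
Step 1: at (1, 2), ∇h = (16, 15) → (1, 2) − 0.01·(16, 15) = (0.84, 1.85)
Step 2: at (0.84, 1.85), ∇h = (13.95, 13.62) → (0.84, 1.85) − 0.01·(13.95, 13.62) = (0.7005, 1.7138)
s = 0.7005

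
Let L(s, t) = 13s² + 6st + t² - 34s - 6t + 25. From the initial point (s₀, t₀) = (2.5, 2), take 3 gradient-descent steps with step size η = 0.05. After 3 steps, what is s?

∇L = (26s + 6t - 34, 6s + 2t - 6)
(s₁, t₁) = (2.5, 2) − 0.05·(43, 13) = (0.35, 1.35)
(s₂, t₂) = (0.35, 1.35) − 0.05·(-16.8, -1.2) = (1.19, 1.41)
(s₃, t₃) = (1.19, 1.41) − 0.05·(5.4, 3.96) = (0.92, 1.212)
s = 0.92

0.92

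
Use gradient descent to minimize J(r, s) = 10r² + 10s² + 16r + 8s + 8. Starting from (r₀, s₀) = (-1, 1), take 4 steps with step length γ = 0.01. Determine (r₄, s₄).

∇J = (20r + 16, 20s + 8)
Step 1: at (-1, 1), ∇J = (-4, 28) → (-1, 1) − 0.01·(-4, 28) = (-0.96, 0.72)
Step 2: at (-0.96, 0.72), ∇J = (-3.2, 22.4) → (-0.96, 0.72) − 0.01·(-3.2, 22.4) = (-0.928, 0.496)
Step 3: at (-0.928, 0.496), ∇J = (-2.56, 17.92) → (-0.928, 0.496) − 0.01·(-2.56, 17.92) = (-0.9024, 0.3168)
Step 4: at (-0.9024, 0.3168), ∇J = (-2.048, 14.336) → (-0.9024, 0.3168) − 0.01·(-2.048, 14.336) = (-0.88192, 0.17344)

(-0.88192, 0.17344)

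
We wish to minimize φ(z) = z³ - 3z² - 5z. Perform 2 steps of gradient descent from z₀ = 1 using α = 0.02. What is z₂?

φ′(z) = 3z² - 6z - 5
z₁ = 1 − 0.02·(-8) = 1.16
z₂ = 1.16 − 0.02·(-7.9232) = 1.318464

1.318464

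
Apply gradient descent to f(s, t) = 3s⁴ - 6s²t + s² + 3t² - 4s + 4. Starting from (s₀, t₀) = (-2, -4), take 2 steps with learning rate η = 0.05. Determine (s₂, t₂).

∇f = (12s³ - 12st + 2s - 4, -6s² + 6t)
Step 1: at (-2, -4), ∇f = (-200, -48) → (-2, -4) − 0.05·(-200, -48) = (8, -1.6)
Step 2: at (8, -1.6), ∇f = (6309.6, -393.6) → (8, -1.6) − 0.05·(6309.6, -393.6) = (-307.48, 18.08)

(-307.48, 18.08)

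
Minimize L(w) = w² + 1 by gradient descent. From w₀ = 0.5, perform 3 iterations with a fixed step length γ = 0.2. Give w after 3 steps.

L′(w) = 2w
Step 1: L′(0.5) = 1; w₁ = 0.5 − 0.2·1 = 0.3
Step 2: L′(0.3) = 0.6; w₂ = 0.3 − 0.2·0.6 = 0.18
Step 3: L′(0.18) = 0.36; w₃ = 0.18 − 0.2·0.36 = 0.108

0.108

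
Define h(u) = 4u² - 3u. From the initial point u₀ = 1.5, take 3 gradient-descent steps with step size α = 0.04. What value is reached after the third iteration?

h′(u) = 8u - 3
u₁ = 1.5 − 0.04·9 = 1.14
u₂ = 1.14 − 0.04·6.12 = 0.8952
u₃ = 0.8952 − 0.04·4.1616 = 0.728736

0.728736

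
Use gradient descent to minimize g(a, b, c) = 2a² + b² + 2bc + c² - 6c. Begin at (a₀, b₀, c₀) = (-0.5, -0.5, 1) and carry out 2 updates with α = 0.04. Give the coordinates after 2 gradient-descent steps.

(-0.3528, -0.5928, 1.3872)

∇g = (4a, 2b + 2c, 2b + 2c - 6)
(a₁, b₁, c₁) = (-0.5, -0.5, 1) − 0.04·(-2, 1, -5) = (-0.42, -0.54, 1.2)
(a₂, b₂, c₂) = (-0.42, -0.54, 1.2) − 0.04·(-1.68, 1.32, -4.68) = (-0.3528, -0.5928, 1.3872)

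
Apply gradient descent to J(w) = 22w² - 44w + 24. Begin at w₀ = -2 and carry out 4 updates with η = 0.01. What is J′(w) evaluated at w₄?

-12.98153472

J′(w) = 44w - 44
w₁ = -2 − 0.01·(-132) = -0.68
w₂ = -0.68 − 0.01·(-73.92) = 0.0592
w₃ = 0.0592 − 0.01·(-41.3952) = 0.473152
w₄ = 0.473152 − 0.01·(-23.181312) = 0.70496512
J′(w) at (0.70496512) = -12.98153472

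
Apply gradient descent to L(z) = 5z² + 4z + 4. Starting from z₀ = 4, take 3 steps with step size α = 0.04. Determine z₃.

L′(z) = 10z + 4
z₁ = 4 − 0.04·44 = 2.24
z₂ = 2.24 − 0.04·26.4 = 1.184
z₃ = 1.184 − 0.04·15.84 = 0.5504

0.5504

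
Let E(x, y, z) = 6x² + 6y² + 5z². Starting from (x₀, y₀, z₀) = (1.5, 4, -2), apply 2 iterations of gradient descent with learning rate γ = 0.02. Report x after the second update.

∇E = (12x, 12y, 10z)
Step 1: at (1.5, 4, -2), ∇E = (18, 48, -20) → (1.5, 4, -2) − 0.02·(18, 48, -20) = (1.14, 3.04, -1.6)
Step 2: at (1.14, 3.04, -1.6), ∇E = (13.68, 36.48, -16) → (1.14, 3.04, -1.6) − 0.02·(13.68, 36.48, -16) = (0.8664, 2.3104, -1.28)
x = 0.8664

0.8664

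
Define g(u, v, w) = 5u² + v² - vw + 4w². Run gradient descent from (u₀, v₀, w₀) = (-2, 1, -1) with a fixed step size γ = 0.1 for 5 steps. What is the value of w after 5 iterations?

∇g = (10u, 2v - w, -v + 8w)
(u₁, v₁, w₁) = (-2, 1, -1) − 0.1·(-20, 3, -9) = (0, 0.7, -0.1)
(u₂, v₂, w₂) = (0, 0.7, -0.1) − 0.1·(0, 1.5, -1.5) = (0, 0.55, 0.05)
(u₃, v₃, w₃) = (0, 0.55, 0.05) − 0.1·(0, 1.05, -0.15) = (0, 0.445, 0.065)
(u₄, v₄, w₄) = (0, 0.445, 0.065) − 0.1·(0, 0.825, 0.075) = (0, 0.3625, 0.0575)
(u₅, v₅, w₅) = (0, 0.3625, 0.0575) − 0.1·(0, 0.6675, 0.0975) = (0, 0.29575, 0.04775)
w = 0.04775

0.04775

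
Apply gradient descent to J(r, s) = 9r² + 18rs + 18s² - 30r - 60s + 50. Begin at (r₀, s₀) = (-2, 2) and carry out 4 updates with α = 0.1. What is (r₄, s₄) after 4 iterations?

(-76.7024, -122.4064)

∇J = (18r + 18s - 30, 18r + 36s - 60)
(r₁, s₁) = (-2, 2) − 0.1·(-30, -24) = (1, 4.4)
(r₂, s₂) = (1, 4.4) − 0.1·(67.2, 116.4) = (-5.72, -7.24)
(r₃, s₃) = (-5.72, -7.24) − 0.1·(-263.28, -423.6) = (20.608, 35.12)
(r₄, s₄) = (20.608, 35.12) − 0.1·(973.104, 1575.264) = (-76.7024, -122.4064)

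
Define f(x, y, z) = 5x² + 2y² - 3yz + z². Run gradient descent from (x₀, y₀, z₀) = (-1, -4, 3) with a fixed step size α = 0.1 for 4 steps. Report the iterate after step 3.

(0, -0.171, 0.246)

∇f = (10x, 4y - 3z, -3y + 2z)
Step 1: at (-1, -4, 3), ∇f = (-10, -25, 18) → (-1, -4, 3) − 0.1·(-10, -25, 18) = (0, -1.5, 1.2)
Step 2: at (0, -1.5, 1.2), ∇f = (0, -9.6, 6.9) → (0, -1.5, 1.2) − 0.1·(0, -9.6, 6.9) = (0, -0.54, 0.51)
Step 3: at (0, -0.54, 0.51), ∇f = (0, -3.69, 2.64) → (0, -0.54, 0.51) − 0.1·(0, -3.69, 2.64) = (0, -0.171, 0.246)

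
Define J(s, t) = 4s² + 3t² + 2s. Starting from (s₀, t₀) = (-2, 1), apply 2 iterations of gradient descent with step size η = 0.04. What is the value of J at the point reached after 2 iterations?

3.37008384

∇J = (8s + 2, 6t)
(s₁, t₁) = (-2, 1) − 0.04·(-14, 6) = (-1.44, 0.76)
(s₂, t₂) = (-1.44, 0.76) − 0.04·(-9.52, 4.56) = (-1.0592, 0.5776)
J(-1.0592, 0.5776) = 3.37008384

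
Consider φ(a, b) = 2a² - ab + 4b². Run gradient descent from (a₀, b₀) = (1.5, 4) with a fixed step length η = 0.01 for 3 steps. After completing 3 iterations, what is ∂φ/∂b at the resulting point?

23.81155

∇φ = (4a - b, -a + 8b)
Step 1: at (1.5, 4), ∇φ = (2, 30.5) → (1.5, 4) − 0.01·(2, 30.5) = (1.48, 3.695)
Step 2: at (1.48, 3.695), ∇φ = (2.225, 28.08) → (1.48, 3.695) − 0.01·(2.225, 28.08) = (1.45775, 3.4142)
Step 3: at (1.45775, 3.4142), ∇φ = (2.4168, 25.85585) → (1.45775, 3.4142) − 0.01·(2.4168, 25.85585) = (1.433582, 3.1556415)
∂φ/∂b at (1.433582, 3.1556415) = 23.81155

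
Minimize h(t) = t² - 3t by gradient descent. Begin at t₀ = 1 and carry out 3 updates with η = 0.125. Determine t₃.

1.2890625

h′(t) = 2t - 3
t₁ = 1 − 0.125·(-1) = 1.125
t₂ = 1.125 − 0.125·(-0.75) = 1.21875
t₃ = 1.21875 − 0.125·(-0.5625) = 1.2890625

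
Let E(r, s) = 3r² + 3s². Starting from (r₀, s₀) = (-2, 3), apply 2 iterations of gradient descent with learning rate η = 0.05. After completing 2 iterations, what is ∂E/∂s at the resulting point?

8.82

∇E = (6r, 6s)
(r₁, s₁) = (-2, 3) − 0.05·(-12, 18) = (-1.4, 2.1)
(r₂, s₂) = (-1.4, 2.1) − 0.05·(-8.4, 12.6) = (-0.98, 1.47)
∂E/∂s at (-0.98, 1.47) = 8.82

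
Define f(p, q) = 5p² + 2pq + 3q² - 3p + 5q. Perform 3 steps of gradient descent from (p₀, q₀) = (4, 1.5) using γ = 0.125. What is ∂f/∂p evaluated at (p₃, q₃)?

-1.9375

∇f = (10p + 2q - 3, 2p + 6q + 5)
(p₁, q₁) = (4, 1.5) − 0.125·(40, 22) = (-1, -1.25)
(p₂, q₂) = (-1, -1.25) − 0.125·(-15.5, -4.5) = (0.9375, -0.6875)
(p₃, q₃) = (0.9375, -0.6875) − 0.125·(5, 2.75) = (0.3125, -1.03125)
∂f/∂p at (0.3125, -1.03125) = -1.9375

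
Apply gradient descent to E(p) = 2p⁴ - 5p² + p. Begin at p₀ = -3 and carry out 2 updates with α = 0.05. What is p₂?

-88.33125

E′(p) = 8p³ - 10p + 1
Step 1: E′(-3) = -185; p₁ = -3 − 0.05·(-185) = 6.25
Step 2: E′(6.25) = 1891.625; p₂ = 6.25 − 0.05·1891.625 = -88.33125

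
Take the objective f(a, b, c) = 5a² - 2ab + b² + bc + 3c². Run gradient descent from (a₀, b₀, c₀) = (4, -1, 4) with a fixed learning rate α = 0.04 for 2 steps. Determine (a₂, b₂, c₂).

(1.3312, -0.6368, 2.3712)

∇f = (10a - 2b, -2a + 2b + c, b + 6c)
(a₁, b₁, c₁) = (4, -1, 4) − 0.04·(42, -6, 23) = (2.32, -0.76, 3.08)
(a₂, b₂, c₂) = (2.32, -0.76, 3.08) − 0.04·(24.72, -3.08, 17.72) = (1.3312, -0.6368, 2.3712)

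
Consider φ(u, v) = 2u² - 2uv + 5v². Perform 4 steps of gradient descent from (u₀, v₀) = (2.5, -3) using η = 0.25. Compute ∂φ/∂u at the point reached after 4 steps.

82.1875

∇φ = (4u - 2v, -2u + 10v)
(u₁, v₁) = (2.5, -3) − 0.25·(16, -35) = (-1.5, 5.75)
(u₂, v₂) = (-1.5, 5.75) − 0.25·(-17.5, 60.5) = (2.875, -9.375)
(u₃, v₃) = (2.875, -9.375) − 0.25·(30.25, -99.5) = (-4.6875, 15.5)
(u₄, v₄) = (-4.6875, 15.5) − 0.25·(-49.75, 164.375) = (7.75, -25.59375)
∂φ/∂u at (7.75, -25.59375) = 82.1875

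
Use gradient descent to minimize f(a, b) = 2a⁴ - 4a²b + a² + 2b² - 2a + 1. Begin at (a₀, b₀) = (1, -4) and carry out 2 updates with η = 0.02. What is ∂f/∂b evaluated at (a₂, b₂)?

∇f = (8a³ - 8ab + 2a - 2, -4a² + 4b)
(a₁, b₁) = (1, -4) − 0.02·(40, -20) = (0.2, -3.6)
(a₂, b₂) = (0.2, -3.6) − 0.02·(4.224, -14.56) = (0.11552, -3.3088)
∂f/∂b at (0.11552, -3.3088) = -13.2885794816

-13.2885794816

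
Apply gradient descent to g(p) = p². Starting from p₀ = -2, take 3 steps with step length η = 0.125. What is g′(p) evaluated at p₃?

g′(p) = 2p
Step 1: g′(-2) = -4; p₁ = -2 − 0.125·(-4) = -1.5
Step 2: g′(-1.5) = -3; p₂ = -1.5 − 0.125·(-3) = -1.125
Step 3: g′(-1.125) = -2.25; p₃ = -1.125 − 0.125·(-2.25) = -0.84375
g′(p) at (-0.84375) = -1.6875

-1.6875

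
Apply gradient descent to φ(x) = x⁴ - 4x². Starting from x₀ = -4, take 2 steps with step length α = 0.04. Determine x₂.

-12.97662976

φ′(x) = 4x³ - 8x
Step 1: φ′(-4) = -224; x₁ = -4 − 0.04·(-224) = 4.96
Step 2: φ′(4.96) = 448.415744; x₂ = 4.96 − 0.04·448.415744 = -12.97662976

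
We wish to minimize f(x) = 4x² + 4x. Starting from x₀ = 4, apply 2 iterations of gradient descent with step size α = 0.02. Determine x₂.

2.6752

f′(x) = 8x + 4
Step 1: f′(4) = 36; x₁ = 4 − 0.02·36 = 3.28
Step 2: f′(3.28) = 30.24; x₂ = 3.28 − 0.02·30.24 = 2.6752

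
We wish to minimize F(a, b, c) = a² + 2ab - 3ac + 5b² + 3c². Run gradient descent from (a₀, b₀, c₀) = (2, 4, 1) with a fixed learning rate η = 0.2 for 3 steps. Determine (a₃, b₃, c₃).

(-0.352, -5.776, 1.6)

∇F = (2a + 2b - 3c, 2a + 10b, -3a + 6c)
(a₁, b₁, c₁) = (2, 4, 1) − 0.2·(9, 44, 0) = (0.2, -4.8, 1)
(a₂, b₂, c₂) = (0.2, -4.8, 1) − 0.2·(-12.2, -47.6, 5.4) = (2.64, 4.72, -0.08)
(a₃, b₃, c₃) = (2.64, 4.72, -0.08) − 0.2·(14.96, 52.48, -8.4) = (-0.352, -5.776, 1.6)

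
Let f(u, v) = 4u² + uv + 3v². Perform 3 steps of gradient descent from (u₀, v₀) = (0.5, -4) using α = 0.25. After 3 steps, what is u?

∇f = (8u + v, u + 6v)
(u₁, v₁) = (0.5, -4) − 0.25·(0, -23.5) = (0.5, 1.875)
(u₂, v₂) = (0.5, 1.875) − 0.25·(5.875, 11.75) = (-0.96875, -1.0625)
(u₃, v₃) = (-0.96875, -1.0625) − 0.25·(-8.8125, -7.34375) = (1.234375, 0.7734375)
u = 1.234375

1.234375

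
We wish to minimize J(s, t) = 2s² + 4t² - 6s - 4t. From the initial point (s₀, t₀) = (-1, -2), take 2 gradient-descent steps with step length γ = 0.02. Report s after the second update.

-0.616

∇J = (4s - 6, 8t - 4)
Step 1: at (-1, -2), ∇J = (-10, -20) → (-1, -2) − 0.02·(-10, -20) = (-0.8, -1.6)
Step 2: at (-0.8, -1.6), ∇J = (-9.2, -16.8) → (-0.8, -1.6) − 0.02·(-9.2, -16.8) = (-0.616, -1.264)
s = -0.616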